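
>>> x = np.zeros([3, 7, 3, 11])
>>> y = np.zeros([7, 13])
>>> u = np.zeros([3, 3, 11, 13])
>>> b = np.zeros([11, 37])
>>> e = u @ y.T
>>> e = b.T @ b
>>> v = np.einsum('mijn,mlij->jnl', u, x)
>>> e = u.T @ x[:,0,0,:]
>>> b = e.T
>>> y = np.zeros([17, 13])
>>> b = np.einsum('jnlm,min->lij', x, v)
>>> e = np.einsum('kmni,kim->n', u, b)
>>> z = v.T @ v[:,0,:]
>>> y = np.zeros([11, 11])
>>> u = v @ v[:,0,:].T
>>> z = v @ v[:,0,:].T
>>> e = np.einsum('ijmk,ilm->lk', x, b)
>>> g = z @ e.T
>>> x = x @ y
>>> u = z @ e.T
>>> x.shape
(3, 7, 3, 11)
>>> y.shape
(11, 11)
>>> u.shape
(11, 13, 13)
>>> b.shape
(3, 13, 3)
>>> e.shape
(13, 11)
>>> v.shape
(11, 13, 7)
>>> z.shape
(11, 13, 11)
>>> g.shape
(11, 13, 13)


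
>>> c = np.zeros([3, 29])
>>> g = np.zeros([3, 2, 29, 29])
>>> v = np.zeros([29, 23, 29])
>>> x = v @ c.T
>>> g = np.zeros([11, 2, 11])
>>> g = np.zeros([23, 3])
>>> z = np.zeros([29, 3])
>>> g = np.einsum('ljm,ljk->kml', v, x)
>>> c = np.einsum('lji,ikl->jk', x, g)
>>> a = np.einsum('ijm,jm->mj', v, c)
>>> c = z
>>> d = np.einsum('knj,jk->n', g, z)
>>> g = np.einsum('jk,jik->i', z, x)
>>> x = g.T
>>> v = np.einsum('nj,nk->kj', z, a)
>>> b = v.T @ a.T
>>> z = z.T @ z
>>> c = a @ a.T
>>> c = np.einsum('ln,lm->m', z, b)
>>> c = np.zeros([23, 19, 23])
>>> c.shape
(23, 19, 23)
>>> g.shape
(23,)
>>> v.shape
(23, 3)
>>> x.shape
(23,)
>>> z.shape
(3, 3)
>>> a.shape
(29, 23)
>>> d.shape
(29,)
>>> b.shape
(3, 29)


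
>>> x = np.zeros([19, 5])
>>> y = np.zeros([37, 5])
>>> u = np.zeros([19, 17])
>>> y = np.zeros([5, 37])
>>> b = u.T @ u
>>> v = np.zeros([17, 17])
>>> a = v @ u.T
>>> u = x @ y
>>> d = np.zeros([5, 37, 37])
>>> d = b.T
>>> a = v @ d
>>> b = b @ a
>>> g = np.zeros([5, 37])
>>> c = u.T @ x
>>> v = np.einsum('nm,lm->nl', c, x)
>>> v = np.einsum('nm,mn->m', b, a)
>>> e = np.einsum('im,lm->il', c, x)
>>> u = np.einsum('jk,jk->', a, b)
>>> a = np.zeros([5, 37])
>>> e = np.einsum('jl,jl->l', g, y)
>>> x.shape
(19, 5)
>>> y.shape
(5, 37)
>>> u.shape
()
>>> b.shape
(17, 17)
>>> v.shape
(17,)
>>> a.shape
(5, 37)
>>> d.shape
(17, 17)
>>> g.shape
(5, 37)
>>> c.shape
(37, 5)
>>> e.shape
(37,)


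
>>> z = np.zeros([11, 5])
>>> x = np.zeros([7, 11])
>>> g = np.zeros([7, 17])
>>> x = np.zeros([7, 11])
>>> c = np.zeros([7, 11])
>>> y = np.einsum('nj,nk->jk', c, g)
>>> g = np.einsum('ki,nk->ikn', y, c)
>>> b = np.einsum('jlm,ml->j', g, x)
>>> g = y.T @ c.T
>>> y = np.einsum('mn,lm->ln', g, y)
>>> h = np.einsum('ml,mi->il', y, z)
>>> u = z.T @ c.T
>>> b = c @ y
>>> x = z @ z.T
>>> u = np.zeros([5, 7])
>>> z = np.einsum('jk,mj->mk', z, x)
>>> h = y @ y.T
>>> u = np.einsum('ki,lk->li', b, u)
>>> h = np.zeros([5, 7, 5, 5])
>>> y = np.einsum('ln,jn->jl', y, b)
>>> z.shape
(11, 5)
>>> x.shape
(11, 11)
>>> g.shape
(17, 7)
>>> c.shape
(7, 11)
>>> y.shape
(7, 11)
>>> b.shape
(7, 7)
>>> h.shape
(5, 7, 5, 5)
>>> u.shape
(5, 7)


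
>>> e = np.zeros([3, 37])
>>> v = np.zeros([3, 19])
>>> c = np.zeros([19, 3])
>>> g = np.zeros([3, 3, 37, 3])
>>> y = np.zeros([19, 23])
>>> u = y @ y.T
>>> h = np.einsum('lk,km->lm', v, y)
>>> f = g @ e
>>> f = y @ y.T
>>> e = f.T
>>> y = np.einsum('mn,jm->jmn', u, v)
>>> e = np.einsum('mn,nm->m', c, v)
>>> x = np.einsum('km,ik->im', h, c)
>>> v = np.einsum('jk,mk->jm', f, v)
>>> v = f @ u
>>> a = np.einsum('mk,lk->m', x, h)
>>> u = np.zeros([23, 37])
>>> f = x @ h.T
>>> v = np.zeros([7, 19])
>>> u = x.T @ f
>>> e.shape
(19,)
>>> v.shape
(7, 19)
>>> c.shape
(19, 3)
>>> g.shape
(3, 3, 37, 3)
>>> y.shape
(3, 19, 19)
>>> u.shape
(23, 3)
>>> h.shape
(3, 23)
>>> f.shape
(19, 3)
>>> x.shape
(19, 23)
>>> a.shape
(19,)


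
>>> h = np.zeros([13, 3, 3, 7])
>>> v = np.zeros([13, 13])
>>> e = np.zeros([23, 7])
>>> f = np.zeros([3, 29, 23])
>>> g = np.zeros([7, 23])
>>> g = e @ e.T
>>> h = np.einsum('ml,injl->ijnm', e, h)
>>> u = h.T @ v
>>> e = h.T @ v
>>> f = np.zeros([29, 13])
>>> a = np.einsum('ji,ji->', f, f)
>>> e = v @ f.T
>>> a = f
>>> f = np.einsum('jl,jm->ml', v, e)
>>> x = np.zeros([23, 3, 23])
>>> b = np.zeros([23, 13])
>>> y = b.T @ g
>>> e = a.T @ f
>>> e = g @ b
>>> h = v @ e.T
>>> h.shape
(13, 23)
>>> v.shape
(13, 13)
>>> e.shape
(23, 13)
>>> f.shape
(29, 13)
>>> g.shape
(23, 23)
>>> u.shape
(23, 3, 3, 13)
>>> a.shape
(29, 13)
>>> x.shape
(23, 3, 23)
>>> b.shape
(23, 13)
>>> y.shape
(13, 23)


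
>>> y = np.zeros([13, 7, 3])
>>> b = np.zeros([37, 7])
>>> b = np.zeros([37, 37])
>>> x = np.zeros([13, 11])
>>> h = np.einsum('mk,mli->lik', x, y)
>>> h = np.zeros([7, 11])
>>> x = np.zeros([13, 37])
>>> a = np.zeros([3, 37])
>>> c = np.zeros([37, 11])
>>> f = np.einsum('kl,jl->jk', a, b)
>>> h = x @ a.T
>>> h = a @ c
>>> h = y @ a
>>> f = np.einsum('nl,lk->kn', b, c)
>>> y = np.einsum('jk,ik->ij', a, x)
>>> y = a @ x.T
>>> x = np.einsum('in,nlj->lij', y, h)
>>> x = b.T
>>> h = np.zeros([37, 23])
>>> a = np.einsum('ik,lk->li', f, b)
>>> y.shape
(3, 13)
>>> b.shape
(37, 37)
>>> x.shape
(37, 37)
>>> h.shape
(37, 23)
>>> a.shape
(37, 11)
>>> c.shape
(37, 11)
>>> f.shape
(11, 37)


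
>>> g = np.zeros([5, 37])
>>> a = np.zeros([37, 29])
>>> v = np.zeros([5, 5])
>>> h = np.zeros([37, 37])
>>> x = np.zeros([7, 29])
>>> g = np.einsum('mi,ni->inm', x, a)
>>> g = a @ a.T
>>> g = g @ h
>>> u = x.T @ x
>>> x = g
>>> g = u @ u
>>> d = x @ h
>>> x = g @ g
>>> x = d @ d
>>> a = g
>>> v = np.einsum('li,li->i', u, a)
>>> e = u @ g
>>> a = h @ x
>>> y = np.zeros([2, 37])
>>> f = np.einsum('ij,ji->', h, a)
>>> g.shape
(29, 29)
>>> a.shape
(37, 37)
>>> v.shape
(29,)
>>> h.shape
(37, 37)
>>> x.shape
(37, 37)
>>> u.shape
(29, 29)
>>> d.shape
(37, 37)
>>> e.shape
(29, 29)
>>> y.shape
(2, 37)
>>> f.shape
()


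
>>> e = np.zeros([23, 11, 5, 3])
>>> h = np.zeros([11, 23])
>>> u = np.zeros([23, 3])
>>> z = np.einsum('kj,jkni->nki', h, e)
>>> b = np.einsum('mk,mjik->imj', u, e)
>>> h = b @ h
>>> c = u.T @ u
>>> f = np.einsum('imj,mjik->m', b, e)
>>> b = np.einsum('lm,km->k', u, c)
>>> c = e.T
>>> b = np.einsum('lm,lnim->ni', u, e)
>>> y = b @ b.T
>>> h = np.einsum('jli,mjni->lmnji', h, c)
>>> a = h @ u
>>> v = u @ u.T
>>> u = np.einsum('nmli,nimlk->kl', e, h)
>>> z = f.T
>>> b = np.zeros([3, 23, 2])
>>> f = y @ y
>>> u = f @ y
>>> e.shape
(23, 11, 5, 3)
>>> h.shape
(23, 3, 11, 5, 23)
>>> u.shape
(11, 11)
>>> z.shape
(23,)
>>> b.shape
(3, 23, 2)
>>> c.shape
(3, 5, 11, 23)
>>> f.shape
(11, 11)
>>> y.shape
(11, 11)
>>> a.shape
(23, 3, 11, 5, 3)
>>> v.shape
(23, 23)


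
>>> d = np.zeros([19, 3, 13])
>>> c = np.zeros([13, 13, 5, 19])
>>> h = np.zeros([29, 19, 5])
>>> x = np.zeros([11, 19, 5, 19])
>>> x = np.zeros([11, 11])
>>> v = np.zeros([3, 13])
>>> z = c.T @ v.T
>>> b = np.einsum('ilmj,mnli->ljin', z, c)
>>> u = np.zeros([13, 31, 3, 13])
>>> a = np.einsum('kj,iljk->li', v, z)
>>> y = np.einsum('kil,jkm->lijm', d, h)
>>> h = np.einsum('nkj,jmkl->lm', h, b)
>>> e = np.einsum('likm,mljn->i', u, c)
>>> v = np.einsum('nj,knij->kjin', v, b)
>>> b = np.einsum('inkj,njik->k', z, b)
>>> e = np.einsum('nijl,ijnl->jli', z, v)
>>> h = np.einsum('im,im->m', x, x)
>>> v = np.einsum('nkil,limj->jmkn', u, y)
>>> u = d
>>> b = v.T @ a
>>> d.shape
(19, 3, 13)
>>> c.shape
(13, 13, 5, 19)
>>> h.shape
(11,)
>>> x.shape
(11, 11)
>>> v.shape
(5, 29, 31, 13)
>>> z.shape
(19, 5, 13, 3)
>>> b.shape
(13, 31, 29, 19)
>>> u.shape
(19, 3, 13)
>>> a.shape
(5, 19)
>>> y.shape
(13, 3, 29, 5)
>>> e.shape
(13, 3, 5)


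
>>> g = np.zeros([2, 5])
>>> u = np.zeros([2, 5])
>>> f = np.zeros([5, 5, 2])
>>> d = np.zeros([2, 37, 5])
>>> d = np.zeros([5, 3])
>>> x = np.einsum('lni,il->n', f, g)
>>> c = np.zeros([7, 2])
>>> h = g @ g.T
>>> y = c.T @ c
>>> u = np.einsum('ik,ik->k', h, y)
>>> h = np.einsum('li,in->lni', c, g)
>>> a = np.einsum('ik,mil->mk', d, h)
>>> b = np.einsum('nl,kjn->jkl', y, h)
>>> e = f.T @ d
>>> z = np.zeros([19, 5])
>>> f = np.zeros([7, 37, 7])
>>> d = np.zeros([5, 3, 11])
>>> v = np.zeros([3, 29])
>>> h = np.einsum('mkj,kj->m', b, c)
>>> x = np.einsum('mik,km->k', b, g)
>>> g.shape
(2, 5)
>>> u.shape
(2,)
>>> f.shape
(7, 37, 7)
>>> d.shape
(5, 3, 11)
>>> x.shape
(2,)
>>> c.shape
(7, 2)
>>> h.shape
(5,)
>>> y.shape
(2, 2)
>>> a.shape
(7, 3)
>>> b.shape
(5, 7, 2)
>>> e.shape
(2, 5, 3)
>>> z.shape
(19, 5)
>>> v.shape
(3, 29)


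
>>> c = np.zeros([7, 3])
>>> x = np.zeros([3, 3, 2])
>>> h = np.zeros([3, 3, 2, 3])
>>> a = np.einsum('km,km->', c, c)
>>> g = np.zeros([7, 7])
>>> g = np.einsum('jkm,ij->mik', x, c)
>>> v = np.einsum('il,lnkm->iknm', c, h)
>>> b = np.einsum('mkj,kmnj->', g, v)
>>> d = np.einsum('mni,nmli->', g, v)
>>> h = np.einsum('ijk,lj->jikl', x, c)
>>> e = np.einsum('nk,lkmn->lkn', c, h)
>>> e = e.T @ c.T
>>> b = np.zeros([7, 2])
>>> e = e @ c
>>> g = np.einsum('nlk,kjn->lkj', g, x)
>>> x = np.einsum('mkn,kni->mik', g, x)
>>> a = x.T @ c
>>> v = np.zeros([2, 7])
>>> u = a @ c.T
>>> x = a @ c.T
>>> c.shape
(7, 3)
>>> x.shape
(3, 2, 7)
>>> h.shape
(3, 3, 2, 7)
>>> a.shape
(3, 2, 3)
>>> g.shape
(7, 3, 3)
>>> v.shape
(2, 7)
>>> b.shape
(7, 2)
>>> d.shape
()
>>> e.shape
(7, 3, 3)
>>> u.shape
(3, 2, 7)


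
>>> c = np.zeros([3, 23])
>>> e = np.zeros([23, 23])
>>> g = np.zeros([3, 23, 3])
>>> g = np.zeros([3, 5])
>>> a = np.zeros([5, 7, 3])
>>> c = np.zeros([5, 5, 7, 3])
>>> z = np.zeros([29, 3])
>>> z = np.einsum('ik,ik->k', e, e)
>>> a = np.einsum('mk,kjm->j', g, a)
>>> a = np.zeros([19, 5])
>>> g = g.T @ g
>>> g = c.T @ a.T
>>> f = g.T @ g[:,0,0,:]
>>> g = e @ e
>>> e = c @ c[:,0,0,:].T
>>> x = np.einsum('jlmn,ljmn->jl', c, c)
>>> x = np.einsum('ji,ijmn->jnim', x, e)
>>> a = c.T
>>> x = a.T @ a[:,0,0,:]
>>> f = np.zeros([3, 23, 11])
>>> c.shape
(5, 5, 7, 3)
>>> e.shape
(5, 5, 7, 5)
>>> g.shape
(23, 23)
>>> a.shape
(3, 7, 5, 5)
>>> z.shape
(23,)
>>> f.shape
(3, 23, 11)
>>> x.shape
(5, 5, 7, 5)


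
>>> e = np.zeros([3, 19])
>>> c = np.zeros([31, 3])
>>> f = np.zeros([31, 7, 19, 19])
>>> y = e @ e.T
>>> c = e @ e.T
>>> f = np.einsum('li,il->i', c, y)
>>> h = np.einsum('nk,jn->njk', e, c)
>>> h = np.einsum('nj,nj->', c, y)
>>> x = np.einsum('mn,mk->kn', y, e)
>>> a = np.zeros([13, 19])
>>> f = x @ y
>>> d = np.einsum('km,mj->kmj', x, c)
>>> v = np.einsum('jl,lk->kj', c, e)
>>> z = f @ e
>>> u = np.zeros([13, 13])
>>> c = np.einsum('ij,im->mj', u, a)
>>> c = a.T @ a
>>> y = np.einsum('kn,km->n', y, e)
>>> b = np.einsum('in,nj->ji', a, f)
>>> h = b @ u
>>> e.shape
(3, 19)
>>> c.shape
(19, 19)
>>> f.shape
(19, 3)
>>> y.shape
(3,)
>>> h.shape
(3, 13)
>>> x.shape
(19, 3)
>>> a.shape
(13, 19)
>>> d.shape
(19, 3, 3)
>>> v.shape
(19, 3)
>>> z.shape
(19, 19)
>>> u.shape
(13, 13)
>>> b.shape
(3, 13)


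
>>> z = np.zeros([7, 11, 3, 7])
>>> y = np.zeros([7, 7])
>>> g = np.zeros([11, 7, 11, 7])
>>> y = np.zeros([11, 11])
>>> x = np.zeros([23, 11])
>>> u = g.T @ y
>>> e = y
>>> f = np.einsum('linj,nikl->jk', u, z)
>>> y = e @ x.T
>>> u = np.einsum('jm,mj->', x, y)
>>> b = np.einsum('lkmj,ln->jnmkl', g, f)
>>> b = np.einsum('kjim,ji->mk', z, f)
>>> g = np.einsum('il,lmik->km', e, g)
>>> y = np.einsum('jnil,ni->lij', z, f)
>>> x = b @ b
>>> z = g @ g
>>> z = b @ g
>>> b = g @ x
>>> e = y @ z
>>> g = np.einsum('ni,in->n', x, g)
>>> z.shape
(7, 7)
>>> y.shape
(7, 3, 7)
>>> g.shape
(7,)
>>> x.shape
(7, 7)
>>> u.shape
()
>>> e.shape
(7, 3, 7)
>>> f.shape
(11, 3)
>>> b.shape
(7, 7)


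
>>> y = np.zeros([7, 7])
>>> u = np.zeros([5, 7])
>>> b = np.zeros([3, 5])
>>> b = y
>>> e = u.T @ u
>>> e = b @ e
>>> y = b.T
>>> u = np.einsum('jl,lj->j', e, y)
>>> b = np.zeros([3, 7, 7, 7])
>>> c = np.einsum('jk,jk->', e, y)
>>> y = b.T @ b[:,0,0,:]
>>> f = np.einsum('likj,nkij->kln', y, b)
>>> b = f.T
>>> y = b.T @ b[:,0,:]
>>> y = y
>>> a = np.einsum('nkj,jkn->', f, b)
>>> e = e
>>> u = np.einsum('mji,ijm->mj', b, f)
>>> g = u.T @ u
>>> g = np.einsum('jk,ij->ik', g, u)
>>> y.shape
(7, 7, 7)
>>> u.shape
(3, 7)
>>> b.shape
(3, 7, 7)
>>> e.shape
(7, 7)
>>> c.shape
()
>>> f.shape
(7, 7, 3)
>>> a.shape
()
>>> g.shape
(3, 7)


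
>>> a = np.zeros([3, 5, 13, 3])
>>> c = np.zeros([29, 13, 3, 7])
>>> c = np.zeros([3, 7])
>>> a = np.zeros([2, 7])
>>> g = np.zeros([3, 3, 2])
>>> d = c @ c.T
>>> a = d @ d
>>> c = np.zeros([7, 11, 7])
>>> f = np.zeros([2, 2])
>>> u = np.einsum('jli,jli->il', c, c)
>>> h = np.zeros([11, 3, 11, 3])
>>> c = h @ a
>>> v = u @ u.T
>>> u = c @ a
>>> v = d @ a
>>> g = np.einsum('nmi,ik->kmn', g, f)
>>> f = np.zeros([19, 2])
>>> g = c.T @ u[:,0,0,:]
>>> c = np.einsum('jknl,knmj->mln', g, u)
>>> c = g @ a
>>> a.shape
(3, 3)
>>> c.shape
(3, 11, 3, 3)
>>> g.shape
(3, 11, 3, 3)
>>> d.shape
(3, 3)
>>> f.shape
(19, 2)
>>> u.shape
(11, 3, 11, 3)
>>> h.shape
(11, 3, 11, 3)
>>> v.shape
(3, 3)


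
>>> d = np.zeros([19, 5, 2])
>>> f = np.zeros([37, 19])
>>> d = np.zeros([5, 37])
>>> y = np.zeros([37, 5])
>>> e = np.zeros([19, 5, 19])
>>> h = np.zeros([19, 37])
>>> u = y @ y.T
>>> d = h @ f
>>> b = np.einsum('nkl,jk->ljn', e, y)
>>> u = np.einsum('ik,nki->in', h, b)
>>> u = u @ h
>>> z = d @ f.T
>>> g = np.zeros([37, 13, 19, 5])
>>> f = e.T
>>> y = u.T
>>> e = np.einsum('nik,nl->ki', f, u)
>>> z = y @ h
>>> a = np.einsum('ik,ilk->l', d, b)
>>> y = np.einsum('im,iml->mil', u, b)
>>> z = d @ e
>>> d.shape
(19, 19)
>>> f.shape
(19, 5, 19)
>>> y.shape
(37, 19, 19)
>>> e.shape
(19, 5)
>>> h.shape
(19, 37)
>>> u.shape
(19, 37)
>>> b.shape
(19, 37, 19)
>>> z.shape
(19, 5)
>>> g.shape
(37, 13, 19, 5)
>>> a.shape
(37,)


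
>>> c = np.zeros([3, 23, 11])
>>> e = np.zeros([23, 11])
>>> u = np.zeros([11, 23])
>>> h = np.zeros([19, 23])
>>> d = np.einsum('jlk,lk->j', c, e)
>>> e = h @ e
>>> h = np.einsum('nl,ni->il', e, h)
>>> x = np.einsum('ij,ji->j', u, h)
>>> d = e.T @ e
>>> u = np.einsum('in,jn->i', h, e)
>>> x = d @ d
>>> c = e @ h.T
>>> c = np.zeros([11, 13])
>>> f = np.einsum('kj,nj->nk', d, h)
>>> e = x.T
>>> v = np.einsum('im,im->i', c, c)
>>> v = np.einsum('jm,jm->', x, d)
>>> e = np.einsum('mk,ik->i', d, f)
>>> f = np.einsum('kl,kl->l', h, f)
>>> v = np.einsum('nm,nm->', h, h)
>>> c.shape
(11, 13)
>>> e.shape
(23,)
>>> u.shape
(23,)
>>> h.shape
(23, 11)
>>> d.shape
(11, 11)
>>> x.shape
(11, 11)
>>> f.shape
(11,)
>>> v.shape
()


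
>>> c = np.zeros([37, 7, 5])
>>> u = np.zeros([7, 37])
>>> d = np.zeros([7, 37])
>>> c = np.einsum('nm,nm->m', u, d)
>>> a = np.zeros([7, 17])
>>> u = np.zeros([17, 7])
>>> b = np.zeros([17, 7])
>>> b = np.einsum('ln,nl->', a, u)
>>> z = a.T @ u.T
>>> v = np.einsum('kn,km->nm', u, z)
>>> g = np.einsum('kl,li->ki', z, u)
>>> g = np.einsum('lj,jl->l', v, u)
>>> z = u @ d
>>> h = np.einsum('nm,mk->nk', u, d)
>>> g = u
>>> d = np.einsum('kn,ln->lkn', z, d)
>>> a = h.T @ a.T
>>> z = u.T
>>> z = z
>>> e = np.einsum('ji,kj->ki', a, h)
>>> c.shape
(37,)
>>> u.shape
(17, 7)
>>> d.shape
(7, 17, 37)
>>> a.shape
(37, 7)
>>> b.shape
()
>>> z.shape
(7, 17)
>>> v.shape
(7, 17)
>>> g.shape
(17, 7)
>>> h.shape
(17, 37)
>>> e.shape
(17, 7)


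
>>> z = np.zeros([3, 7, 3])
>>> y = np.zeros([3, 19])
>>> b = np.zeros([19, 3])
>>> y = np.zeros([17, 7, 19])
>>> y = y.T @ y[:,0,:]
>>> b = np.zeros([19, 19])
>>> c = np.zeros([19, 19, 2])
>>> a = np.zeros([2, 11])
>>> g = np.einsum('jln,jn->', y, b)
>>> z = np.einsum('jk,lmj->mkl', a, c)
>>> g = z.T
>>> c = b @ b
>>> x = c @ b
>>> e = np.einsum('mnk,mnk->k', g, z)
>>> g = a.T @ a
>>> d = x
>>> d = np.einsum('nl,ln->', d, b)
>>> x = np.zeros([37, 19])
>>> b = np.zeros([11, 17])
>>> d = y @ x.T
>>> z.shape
(19, 11, 19)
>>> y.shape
(19, 7, 19)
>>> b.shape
(11, 17)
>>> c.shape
(19, 19)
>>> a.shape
(2, 11)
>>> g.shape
(11, 11)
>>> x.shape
(37, 19)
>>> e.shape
(19,)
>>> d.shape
(19, 7, 37)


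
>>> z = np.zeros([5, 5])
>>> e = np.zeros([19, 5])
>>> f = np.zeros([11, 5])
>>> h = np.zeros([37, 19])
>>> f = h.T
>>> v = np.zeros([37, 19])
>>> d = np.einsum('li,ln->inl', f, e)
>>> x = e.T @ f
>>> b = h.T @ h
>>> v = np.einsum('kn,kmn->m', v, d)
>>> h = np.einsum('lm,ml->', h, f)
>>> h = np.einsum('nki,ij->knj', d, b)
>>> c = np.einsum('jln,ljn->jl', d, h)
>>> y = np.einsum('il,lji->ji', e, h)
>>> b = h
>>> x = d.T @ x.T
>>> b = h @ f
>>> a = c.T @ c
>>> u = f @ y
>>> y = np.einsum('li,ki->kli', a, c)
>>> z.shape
(5, 5)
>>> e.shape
(19, 5)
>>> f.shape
(19, 37)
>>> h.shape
(5, 37, 19)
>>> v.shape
(5,)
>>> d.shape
(37, 5, 19)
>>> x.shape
(19, 5, 5)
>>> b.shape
(5, 37, 37)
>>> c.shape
(37, 5)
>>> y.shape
(37, 5, 5)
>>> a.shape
(5, 5)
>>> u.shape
(19, 19)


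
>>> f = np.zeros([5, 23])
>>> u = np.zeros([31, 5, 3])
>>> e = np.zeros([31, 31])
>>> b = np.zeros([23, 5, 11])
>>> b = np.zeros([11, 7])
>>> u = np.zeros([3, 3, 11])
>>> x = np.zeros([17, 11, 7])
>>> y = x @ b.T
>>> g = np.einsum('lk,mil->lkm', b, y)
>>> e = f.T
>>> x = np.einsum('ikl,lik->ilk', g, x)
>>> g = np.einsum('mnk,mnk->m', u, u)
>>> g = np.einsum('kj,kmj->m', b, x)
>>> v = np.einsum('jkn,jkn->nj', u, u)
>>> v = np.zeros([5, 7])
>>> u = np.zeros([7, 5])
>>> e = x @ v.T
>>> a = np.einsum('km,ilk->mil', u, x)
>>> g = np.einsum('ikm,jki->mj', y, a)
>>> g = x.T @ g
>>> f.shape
(5, 23)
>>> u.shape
(7, 5)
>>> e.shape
(11, 17, 5)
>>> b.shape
(11, 7)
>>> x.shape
(11, 17, 7)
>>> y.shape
(17, 11, 11)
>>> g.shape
(7, 17, 5)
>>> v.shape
(5, 7)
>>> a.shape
(5, 11, 17)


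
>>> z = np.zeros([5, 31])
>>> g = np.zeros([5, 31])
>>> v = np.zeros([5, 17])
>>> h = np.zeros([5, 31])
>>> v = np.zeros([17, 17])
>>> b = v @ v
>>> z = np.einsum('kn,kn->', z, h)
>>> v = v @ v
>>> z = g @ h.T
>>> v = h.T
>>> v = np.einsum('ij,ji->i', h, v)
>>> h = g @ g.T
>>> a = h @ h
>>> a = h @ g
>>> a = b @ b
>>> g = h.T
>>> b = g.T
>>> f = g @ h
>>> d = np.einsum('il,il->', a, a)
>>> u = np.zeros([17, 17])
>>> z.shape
(5, 5)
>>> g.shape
(5, 5)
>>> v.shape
(5,)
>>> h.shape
(5, 5)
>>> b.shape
(5, 5)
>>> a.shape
(17, 17)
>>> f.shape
(5, 5)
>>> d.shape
()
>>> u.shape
(17, 17)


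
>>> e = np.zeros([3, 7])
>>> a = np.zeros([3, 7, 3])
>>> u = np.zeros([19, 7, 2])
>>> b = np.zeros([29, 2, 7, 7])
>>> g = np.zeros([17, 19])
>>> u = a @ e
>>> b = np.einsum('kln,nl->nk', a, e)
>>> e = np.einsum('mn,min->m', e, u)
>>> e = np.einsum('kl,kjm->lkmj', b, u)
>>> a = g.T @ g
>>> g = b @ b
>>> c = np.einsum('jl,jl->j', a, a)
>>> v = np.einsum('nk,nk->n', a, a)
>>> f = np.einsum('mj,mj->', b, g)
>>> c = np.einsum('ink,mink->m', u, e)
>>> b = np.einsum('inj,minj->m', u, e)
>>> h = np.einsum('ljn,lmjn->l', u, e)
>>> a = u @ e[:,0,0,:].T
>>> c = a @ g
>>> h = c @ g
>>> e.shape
(3, 3, 7, 7)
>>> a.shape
(3, 7, 3)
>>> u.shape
(3, 7, 7)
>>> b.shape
(3,)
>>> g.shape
(3, 3)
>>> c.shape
(3, 7, 3)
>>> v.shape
(19,)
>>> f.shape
()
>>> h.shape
(3, 7, 3)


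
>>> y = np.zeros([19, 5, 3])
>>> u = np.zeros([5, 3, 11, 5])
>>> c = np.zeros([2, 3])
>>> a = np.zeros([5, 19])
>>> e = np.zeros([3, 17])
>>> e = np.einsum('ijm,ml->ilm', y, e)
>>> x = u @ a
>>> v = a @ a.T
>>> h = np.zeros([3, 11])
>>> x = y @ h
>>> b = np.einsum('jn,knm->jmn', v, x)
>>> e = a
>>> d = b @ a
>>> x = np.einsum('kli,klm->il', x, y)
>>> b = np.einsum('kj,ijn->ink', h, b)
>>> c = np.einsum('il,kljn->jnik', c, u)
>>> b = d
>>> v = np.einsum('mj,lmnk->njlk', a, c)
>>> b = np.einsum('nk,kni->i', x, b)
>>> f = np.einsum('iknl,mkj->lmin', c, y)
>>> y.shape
(19, 5, 3)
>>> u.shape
(5, 3, 11, 5)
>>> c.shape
(11, 5, 2, 5)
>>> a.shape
(5, 19)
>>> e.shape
(5, 19)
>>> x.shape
(11, 5)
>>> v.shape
(2, 19, 11, 5)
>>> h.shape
(3, 11)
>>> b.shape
(19,)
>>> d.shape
(5, 11, 19)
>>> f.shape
(5, 19, 11, 2)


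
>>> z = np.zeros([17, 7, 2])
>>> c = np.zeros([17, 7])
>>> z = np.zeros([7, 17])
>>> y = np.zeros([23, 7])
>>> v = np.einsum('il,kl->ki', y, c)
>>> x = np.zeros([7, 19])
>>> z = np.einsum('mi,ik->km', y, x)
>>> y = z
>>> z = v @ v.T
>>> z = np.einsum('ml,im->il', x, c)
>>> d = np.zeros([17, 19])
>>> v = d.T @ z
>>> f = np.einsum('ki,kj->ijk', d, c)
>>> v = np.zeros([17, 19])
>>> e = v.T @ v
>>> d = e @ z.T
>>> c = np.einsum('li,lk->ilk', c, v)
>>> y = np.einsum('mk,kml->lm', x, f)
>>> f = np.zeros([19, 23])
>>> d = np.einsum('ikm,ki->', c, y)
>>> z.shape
(17, 19)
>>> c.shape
(7, 17, 19)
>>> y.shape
(17, 7)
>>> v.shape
(17, 19)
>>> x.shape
(7, 19)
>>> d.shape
()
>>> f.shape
(19, 23)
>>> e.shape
(19, 19)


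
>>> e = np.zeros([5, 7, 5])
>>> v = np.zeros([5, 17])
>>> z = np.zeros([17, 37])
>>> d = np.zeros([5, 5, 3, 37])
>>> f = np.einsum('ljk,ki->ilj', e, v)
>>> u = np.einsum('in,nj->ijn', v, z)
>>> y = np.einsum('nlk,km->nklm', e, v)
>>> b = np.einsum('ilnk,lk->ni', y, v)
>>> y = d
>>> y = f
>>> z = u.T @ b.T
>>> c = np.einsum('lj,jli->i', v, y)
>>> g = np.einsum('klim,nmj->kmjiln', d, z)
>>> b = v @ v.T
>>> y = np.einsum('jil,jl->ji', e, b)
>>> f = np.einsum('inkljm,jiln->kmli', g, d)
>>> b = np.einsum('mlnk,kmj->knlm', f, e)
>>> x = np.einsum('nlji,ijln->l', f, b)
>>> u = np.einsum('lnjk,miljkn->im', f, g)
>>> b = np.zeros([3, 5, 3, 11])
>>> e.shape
(5, 7, 5)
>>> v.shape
(5, 17)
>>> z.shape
(17, 37, 7)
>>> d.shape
(5, 5, 3, 37)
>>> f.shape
(7, 17, 3, 5)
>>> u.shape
(37, 5)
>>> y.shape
(5, 7)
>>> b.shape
(3, 5, 3, 11)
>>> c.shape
(7,)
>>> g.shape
(5, 37, 7, 3, 5, 17)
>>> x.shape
(17,)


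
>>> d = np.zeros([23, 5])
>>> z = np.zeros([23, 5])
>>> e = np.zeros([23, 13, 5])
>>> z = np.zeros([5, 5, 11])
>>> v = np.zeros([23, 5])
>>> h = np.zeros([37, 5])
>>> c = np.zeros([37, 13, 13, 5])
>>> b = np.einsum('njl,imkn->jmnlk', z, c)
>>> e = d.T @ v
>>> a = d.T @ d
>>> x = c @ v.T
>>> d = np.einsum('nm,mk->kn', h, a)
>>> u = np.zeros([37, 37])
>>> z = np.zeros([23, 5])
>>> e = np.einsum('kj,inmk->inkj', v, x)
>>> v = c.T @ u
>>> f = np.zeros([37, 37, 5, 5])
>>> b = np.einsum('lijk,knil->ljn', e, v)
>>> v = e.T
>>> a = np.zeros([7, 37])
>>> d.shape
(5, 37)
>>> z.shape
(23, 5)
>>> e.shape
(37, 13, 23, 5)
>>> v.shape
(5, 23, 13, 37)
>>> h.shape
(37, 5)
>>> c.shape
(37, 13, 13, 5)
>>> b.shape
(37, 23, 13)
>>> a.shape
(7, 37)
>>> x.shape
(37, 13, 13, 23)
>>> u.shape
(37, 37)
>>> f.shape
(37, 37, 5, 5)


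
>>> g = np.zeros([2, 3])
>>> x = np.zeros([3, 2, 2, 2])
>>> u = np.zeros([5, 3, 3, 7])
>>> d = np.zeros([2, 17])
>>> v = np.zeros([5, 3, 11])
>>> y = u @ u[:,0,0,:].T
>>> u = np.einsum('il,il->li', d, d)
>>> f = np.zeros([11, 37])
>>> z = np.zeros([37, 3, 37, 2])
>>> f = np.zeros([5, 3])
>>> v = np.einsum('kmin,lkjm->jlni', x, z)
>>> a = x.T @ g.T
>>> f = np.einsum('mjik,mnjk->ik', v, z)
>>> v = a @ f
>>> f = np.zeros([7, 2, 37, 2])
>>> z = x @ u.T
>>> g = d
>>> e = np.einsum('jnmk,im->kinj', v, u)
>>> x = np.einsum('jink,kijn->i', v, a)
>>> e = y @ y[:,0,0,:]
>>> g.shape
(2, 17)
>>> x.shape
(2,)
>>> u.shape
(17, 2)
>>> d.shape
(2, 17)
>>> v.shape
(2, 2, 2, 2)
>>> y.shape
(5, 3, 3, 5)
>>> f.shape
(7, 2, 37, 2)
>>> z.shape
(3, 2, 2, 17)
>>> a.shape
(2, 2, 2, 2)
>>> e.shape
(5, 3, 3, 5)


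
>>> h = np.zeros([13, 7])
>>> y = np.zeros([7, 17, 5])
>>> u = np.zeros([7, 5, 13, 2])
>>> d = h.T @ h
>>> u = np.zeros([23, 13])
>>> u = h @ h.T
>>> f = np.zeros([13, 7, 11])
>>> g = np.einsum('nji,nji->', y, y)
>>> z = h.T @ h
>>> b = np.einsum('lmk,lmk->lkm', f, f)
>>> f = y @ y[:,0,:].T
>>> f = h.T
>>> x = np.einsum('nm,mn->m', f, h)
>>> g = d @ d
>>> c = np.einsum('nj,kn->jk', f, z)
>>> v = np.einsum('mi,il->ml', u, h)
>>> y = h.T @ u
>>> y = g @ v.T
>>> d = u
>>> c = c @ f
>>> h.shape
(13, 7)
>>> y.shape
(7, 13)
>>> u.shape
(13, 13)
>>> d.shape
(13, 13)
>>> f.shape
(7, 13)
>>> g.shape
(7, 7)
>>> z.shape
(7, 7)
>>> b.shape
(13, 11, 7)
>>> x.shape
(13,)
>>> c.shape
(13, 13)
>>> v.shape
(13, 7)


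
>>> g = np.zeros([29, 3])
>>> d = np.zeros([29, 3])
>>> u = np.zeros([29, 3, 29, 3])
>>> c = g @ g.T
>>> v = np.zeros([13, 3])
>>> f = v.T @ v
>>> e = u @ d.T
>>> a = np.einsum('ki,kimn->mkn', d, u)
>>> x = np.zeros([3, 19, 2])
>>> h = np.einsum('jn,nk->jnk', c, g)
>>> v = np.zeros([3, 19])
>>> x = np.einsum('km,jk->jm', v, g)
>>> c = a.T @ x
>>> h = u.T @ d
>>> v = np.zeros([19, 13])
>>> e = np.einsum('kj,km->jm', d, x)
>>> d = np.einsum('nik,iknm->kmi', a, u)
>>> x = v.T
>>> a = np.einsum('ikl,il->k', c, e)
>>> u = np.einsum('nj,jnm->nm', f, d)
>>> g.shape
(29, 3)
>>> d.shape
(3, 3, 29)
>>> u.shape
(3, 29)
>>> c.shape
(3, 29, 19)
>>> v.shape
(19, 13)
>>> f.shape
(3, 3)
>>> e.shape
(3, 19)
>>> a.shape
(29,)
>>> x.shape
(13, 19)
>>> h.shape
(3, 29, 3, 3)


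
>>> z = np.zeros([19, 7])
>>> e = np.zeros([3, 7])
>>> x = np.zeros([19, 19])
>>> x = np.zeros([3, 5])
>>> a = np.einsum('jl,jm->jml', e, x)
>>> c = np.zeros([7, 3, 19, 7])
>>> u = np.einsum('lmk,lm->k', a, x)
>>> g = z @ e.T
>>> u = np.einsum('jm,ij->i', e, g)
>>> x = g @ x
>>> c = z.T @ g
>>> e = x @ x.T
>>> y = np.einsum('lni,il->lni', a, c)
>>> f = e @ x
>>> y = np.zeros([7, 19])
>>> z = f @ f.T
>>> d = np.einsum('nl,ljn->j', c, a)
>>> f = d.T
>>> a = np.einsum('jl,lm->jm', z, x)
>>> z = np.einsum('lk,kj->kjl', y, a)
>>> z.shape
(19, 5, 7)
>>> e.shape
(19, 19)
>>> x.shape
(19, 5)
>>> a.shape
(19, 5)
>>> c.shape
(7, 3)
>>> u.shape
(19,)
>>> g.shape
(19, 3)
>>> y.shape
(7, 19)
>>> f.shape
(5,)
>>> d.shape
(5,)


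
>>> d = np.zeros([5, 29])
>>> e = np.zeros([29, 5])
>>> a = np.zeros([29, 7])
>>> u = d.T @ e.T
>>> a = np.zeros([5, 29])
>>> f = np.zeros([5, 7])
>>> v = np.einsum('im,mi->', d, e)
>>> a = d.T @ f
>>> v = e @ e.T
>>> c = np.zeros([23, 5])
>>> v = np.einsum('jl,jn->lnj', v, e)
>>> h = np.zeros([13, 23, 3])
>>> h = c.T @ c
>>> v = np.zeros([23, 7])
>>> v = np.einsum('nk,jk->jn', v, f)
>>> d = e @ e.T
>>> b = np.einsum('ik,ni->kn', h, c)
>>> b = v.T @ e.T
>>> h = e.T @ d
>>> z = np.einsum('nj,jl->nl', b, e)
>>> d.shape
(29, 29)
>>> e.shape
(29, 5)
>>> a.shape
(29, 7)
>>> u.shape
(29, 29)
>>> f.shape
(5, 7)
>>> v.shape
(5, 23)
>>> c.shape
(23, 5)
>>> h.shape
(5, 29)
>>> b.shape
(23, 29)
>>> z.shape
(23, 5)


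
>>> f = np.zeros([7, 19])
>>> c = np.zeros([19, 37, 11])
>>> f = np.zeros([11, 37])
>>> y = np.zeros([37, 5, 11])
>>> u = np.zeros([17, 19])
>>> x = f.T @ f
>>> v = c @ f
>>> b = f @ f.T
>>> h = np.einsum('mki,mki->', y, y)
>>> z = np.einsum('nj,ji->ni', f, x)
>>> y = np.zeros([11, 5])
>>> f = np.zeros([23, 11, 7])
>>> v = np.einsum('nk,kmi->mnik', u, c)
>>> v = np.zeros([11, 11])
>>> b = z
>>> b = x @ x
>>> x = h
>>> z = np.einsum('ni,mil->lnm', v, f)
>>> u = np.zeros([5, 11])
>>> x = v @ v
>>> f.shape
(23, 11, 7)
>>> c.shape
(19, 37, 11)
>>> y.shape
(11, 5)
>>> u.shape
(5, 11)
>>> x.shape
(11, 11)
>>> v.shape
(11, 11)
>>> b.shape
(37, 37)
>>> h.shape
()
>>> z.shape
(7, 11, 23)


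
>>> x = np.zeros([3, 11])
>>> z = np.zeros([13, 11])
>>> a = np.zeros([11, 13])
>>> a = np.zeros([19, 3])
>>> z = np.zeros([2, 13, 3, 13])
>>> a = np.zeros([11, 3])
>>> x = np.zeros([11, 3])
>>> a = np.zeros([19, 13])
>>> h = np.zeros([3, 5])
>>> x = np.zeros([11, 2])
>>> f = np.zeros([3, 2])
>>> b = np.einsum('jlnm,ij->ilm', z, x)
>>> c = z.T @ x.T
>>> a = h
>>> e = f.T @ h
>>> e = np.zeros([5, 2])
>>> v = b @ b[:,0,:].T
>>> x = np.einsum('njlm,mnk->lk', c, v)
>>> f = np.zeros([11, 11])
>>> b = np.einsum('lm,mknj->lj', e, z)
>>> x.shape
(13, 11)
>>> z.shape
(2, 13, 3, 13)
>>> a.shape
(3, 5)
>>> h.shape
(3, 5)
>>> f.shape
(11, 11)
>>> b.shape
(5, 13)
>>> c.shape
(13, 3, 13, 11)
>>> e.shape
(5, 2)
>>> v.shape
(11, 13, 11)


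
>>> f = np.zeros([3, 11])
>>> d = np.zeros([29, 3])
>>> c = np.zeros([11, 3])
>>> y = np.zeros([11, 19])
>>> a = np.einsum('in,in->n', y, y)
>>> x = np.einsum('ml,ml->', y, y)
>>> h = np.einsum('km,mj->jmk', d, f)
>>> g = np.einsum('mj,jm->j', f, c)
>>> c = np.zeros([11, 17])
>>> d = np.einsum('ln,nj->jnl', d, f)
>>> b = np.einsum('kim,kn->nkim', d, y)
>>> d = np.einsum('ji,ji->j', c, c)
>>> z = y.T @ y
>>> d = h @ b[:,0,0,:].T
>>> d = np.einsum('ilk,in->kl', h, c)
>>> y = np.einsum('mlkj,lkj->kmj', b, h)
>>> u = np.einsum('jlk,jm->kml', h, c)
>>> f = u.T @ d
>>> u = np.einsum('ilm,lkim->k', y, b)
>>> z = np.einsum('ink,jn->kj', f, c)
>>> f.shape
(3, 17, 3)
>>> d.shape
(29, 3)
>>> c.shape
(11, 17)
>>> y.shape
(3, 19, 29)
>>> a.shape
(19,)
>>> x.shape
()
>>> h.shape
(11, 3, 29)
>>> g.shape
(11,)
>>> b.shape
(19, 11, 3, 29)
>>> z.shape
(3, 11)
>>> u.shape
(11,)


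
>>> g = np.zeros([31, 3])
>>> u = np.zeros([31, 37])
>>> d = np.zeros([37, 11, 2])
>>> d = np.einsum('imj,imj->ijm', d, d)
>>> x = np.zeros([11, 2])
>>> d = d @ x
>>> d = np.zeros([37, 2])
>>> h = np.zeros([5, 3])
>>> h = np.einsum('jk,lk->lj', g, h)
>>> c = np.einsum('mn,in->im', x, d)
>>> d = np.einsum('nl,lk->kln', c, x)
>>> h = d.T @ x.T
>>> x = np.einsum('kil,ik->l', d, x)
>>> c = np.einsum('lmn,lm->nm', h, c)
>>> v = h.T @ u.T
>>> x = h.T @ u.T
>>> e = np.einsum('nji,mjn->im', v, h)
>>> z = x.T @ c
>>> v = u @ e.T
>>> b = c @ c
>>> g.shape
(31, 3)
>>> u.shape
(31, 37)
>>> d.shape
(2, 11, 37)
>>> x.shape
(11, 11, 31)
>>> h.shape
(37, 11, 11)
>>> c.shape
(11, 11)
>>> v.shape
(31, 31)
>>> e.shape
(31, 37)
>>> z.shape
(31, 11, 11)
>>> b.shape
(11, 11)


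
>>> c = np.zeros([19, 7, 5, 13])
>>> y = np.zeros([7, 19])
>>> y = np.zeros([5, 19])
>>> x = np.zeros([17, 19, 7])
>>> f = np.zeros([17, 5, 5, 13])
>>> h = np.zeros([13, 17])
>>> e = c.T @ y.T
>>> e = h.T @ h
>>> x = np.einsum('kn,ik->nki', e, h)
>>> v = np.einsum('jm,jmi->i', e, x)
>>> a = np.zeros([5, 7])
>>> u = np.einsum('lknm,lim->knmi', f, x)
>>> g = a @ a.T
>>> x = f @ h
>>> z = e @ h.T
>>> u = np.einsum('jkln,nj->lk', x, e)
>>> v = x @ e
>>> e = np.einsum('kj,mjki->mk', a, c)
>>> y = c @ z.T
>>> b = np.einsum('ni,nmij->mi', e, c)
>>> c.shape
(19, 7, 5, 13)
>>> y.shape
(19, 7, 5, 17)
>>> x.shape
(17, 5, 5, 17)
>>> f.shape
(17, 5, 5, 13)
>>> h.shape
(13, 17)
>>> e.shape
(19, 5)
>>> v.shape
(17, 5, 5, 17)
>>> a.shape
(5, 7)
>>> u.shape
(5, 5)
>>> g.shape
(5, 5)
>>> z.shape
(17, 13)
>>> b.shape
(7, 5)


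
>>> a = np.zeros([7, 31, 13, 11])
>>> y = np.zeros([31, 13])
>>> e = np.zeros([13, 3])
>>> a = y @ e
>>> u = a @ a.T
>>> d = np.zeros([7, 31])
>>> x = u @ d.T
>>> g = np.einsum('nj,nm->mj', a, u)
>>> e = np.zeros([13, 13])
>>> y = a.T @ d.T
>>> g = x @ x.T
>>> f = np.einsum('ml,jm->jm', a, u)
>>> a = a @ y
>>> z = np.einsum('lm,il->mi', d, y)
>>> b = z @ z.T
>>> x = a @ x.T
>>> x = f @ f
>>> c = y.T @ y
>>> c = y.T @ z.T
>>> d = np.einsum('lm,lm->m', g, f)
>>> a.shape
(31, 7)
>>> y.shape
(3, 7)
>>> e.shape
(13, 13)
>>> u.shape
(31, 31)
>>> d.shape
(31,)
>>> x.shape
(31, 31)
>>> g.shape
(31, 31)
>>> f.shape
(31, 31)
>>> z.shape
(31, 3)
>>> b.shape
(31, 31)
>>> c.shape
(7, 31)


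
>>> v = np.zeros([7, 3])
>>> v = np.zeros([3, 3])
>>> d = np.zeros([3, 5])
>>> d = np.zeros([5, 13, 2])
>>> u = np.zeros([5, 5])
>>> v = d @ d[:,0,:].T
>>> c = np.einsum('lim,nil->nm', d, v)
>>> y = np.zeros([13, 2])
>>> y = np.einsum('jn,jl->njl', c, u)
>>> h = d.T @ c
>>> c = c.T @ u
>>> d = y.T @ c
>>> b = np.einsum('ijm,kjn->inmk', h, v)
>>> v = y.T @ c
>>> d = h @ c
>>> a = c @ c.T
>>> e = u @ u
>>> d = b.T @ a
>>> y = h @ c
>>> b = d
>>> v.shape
(5, 5, 5)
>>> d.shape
(5, 2, 5, 2)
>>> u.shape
(5, 5)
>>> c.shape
(2, 5)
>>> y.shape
(2, 13, 5)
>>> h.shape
(2, 13, 2)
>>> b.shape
(5, 2, 5, 2)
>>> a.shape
(2, 2)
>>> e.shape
(5, 5)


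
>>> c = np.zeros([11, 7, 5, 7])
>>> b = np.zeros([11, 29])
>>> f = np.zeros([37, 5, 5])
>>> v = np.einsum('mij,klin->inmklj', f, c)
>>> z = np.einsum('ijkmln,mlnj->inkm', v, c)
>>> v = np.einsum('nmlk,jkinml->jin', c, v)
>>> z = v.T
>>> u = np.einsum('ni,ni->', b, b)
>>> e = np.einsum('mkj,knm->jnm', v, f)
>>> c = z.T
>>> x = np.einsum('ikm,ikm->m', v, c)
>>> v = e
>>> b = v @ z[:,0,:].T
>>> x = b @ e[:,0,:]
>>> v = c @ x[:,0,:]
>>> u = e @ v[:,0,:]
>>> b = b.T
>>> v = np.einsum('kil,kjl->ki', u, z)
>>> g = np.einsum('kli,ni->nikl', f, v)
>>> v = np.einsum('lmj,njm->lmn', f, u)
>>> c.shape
(5, 37, 11)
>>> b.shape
(11, 5, 11)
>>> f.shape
(37, 5, 5)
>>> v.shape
(37, 5, 11)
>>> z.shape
(11, 37, 5)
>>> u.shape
(11, 5, 5)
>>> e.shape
(11, 5, 5)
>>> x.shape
(11, 5, 5)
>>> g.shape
(11, 5, 37, 5)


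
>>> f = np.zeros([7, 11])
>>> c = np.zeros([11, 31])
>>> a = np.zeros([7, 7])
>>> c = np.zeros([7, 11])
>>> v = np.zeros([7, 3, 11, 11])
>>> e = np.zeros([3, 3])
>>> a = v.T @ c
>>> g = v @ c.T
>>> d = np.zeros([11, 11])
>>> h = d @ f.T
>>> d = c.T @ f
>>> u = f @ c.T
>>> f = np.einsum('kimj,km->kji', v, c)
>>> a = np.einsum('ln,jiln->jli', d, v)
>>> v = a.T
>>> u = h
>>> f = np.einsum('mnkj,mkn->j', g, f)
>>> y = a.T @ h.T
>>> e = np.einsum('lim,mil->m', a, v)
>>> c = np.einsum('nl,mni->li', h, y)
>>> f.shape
(7,)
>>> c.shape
(7, 11)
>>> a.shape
(7, 11, 3)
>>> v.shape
(3, 11, 7)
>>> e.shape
(3,)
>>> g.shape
(7, 3, 11, 7)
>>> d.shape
(11, 11)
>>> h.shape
(11, 7)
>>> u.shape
(11, 7)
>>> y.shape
(3, 11, 11)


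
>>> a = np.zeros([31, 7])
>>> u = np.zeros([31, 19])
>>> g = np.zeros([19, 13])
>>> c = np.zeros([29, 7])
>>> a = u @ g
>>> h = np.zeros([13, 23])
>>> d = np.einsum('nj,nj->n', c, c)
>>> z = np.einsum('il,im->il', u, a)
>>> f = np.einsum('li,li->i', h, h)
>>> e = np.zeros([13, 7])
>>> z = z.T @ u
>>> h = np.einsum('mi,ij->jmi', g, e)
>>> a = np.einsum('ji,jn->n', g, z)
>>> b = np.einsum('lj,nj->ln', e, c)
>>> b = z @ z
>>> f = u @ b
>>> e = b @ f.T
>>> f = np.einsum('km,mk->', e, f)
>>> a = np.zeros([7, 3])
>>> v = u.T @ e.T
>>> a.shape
(7, 3)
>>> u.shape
(31, 19)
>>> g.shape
(19, 13)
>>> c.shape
(29, 7)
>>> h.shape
(7, 19, 13)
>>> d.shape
(29,)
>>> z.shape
(19, 19)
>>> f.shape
()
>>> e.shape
(19, 31)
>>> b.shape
(19, 19)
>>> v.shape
(19, 19)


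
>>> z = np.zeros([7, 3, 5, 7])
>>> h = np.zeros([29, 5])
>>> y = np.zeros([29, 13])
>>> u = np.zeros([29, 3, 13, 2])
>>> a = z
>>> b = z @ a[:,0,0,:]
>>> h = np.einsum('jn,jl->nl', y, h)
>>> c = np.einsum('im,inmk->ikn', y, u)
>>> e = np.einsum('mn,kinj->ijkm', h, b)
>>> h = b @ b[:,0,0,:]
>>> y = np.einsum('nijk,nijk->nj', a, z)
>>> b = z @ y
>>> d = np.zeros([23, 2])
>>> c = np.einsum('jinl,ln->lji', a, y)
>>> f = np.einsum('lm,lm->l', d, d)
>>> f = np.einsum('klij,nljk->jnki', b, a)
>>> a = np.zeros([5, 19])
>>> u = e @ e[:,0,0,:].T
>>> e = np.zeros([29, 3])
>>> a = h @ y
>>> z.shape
(7, 3, 5, 7)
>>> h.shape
(7, 3, 5, 7)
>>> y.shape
(7, 5)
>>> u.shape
(3, 7, 7, 3)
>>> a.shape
(7, 3, 5, 5)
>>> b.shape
(7, 3, 5, 5)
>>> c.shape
(7, 7, 3)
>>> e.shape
(29, 3)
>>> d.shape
(23, 2)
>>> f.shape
(5, 7, 7, 5)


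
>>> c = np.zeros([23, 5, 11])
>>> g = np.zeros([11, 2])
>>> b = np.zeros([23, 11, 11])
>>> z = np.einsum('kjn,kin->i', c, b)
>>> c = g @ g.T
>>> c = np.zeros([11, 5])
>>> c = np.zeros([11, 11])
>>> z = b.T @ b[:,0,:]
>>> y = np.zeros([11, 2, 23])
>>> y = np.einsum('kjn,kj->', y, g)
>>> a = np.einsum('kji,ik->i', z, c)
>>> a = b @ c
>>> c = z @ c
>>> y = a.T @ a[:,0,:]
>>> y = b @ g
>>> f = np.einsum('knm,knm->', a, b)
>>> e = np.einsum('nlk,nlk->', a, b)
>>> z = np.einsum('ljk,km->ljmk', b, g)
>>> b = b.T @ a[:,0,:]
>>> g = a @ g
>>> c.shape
(11, 11, 11)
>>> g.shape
(23, 11, 2)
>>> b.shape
(11, 11, 11)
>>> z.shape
(23, 11, 2, 11)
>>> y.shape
(23, 11, 2)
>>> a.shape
(23, 11, 11)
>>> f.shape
()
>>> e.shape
()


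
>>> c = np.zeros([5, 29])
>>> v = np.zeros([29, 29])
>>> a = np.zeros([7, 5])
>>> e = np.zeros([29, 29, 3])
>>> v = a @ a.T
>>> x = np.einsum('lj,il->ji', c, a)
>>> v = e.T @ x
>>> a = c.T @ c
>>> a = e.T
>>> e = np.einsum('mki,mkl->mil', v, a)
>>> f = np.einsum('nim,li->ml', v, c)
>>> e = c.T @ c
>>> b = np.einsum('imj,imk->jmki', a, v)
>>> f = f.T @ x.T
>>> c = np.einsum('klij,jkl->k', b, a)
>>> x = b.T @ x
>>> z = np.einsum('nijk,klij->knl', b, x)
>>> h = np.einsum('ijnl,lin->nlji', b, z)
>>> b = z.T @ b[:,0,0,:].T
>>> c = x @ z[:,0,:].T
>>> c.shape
(3, 7, 29, 3)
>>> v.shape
(3, 29, 7)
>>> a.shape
(3, 29, 29)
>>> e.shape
(29, 29)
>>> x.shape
(3, 7, 29, 7)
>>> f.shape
(5, 29)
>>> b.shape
(7, 29, 29)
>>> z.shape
(3, 29, 7)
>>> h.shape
(7, 3, 29, 29)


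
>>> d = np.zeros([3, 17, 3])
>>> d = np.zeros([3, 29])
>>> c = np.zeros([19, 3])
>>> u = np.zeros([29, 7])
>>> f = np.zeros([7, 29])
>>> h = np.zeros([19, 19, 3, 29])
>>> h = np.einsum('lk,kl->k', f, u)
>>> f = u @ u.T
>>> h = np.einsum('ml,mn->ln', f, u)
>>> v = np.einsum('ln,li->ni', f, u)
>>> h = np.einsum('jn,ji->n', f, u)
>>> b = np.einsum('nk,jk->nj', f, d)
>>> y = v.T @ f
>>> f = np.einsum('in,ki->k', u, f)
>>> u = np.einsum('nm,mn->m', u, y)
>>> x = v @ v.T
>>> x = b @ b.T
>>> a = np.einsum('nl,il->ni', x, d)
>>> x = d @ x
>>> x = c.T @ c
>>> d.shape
(3, 29)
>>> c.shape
(19, 3)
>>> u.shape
(7,)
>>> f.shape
(29,)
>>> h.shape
(29,)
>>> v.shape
(29, 7)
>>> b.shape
(29, 3)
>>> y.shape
(7, 29)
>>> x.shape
(3, 3)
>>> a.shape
(29, 3)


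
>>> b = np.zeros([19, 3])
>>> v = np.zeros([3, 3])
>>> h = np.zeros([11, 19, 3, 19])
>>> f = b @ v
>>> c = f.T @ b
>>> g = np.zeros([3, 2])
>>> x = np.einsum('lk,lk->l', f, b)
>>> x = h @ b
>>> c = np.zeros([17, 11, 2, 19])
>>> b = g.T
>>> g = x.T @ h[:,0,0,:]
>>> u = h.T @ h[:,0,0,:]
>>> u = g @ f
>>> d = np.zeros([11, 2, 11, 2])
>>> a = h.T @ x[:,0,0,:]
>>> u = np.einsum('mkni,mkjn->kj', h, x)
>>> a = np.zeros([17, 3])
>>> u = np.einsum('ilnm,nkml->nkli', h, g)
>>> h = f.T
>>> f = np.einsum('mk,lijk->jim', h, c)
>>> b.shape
(2, 3)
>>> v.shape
(3, 3)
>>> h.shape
(3, 19)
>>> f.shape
(2, 11, 3)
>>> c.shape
(17, 11, 2, 19)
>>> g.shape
(3, 3, 19, 19)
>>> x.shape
(11, 19, 3, 3)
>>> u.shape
(3, 3, 19, 11)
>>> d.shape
(11, 2, 11, 2)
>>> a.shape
(17, 3)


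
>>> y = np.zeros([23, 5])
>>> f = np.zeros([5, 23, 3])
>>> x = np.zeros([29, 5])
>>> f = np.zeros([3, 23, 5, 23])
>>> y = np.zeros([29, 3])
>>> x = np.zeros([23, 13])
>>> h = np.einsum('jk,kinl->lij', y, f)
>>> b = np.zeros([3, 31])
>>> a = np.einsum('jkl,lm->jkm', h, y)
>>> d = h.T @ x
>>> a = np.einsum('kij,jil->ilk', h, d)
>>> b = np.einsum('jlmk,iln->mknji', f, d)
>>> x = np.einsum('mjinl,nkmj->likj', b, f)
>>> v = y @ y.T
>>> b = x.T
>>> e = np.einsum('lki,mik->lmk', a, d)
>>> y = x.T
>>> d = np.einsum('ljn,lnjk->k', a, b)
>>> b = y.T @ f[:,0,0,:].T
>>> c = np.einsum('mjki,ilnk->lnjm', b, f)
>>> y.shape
(23, 23, 13, 29)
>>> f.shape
(3, 23, 5, 23)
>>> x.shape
(29, 13, 23, 23)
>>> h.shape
(23, 23, 29)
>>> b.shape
(29, 13, 23, 3)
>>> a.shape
(23, 13, 23)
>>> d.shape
(29,)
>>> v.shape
(29, 29)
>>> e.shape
(23, 29, 13)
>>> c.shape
(23, 5, 13, 29)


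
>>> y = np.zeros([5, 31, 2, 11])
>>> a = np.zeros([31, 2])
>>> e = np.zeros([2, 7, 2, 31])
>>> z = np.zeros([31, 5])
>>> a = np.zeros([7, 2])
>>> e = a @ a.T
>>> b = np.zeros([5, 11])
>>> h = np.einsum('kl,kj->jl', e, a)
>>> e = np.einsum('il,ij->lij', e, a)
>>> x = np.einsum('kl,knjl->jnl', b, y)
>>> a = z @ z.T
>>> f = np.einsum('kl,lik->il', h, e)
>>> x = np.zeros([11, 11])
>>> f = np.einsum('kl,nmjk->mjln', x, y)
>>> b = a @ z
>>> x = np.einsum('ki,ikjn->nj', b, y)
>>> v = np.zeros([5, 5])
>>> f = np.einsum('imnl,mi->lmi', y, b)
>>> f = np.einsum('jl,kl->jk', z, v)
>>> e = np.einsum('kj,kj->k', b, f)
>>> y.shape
(5, 31, 2, 11)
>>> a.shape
(31, 31)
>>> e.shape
(31,)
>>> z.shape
(31, 5)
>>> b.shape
(31, 5)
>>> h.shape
(2, 7)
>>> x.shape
(11, 2)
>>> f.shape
(31, 5)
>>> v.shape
(5, 5)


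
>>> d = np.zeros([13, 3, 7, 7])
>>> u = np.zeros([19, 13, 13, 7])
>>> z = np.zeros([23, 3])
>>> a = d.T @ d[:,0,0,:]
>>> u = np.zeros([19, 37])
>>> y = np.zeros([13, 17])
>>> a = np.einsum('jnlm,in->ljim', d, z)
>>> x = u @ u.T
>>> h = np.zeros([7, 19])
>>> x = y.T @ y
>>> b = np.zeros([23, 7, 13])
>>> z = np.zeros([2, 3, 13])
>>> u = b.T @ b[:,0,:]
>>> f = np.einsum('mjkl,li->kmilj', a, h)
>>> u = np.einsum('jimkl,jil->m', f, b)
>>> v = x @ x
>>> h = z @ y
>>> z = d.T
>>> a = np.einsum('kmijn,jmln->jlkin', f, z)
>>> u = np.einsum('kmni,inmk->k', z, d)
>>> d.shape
(13, 3, 7, 7)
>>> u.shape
(7,)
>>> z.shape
(7, 7, 3, 13)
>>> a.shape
(7, 3, 23, 19, 13)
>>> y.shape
(13, 17)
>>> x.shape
(17, 17)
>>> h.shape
(2, 3, 17)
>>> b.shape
(23, 7, 13)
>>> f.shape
(23, 7, 19, 7, 13)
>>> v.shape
(17, 17)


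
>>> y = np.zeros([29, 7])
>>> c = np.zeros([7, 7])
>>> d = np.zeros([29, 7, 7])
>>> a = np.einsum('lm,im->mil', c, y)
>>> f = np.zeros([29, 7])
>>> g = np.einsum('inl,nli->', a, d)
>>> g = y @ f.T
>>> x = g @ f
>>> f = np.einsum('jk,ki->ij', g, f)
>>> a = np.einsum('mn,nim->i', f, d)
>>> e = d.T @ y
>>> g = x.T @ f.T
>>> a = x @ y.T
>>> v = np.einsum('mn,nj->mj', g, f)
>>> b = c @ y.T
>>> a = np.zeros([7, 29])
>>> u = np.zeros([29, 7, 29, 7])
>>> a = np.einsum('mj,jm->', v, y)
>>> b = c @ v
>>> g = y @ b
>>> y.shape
(29, 7)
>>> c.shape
(7, 7)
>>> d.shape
(29, 7, 7)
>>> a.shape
()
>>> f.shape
(7, 29)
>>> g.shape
(29, 29)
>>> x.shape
(29, 7)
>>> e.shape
(7, 7, 7)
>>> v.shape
(7, 29)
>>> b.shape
(7, 29)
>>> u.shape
(29, 7, 29, 7)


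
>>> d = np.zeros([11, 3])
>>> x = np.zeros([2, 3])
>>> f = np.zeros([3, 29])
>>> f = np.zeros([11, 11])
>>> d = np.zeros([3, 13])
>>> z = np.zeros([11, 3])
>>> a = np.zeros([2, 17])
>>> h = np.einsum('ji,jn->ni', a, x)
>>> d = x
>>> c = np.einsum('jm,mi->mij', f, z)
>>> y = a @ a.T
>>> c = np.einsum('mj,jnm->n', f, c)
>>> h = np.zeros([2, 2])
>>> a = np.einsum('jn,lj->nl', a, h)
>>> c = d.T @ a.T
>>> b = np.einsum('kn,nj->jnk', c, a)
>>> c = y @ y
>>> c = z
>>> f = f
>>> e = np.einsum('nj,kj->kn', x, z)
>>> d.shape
(2, 3)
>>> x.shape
(2, 3)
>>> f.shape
(11, 11)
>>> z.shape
(11, 3)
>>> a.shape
(17, 2)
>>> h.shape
(2, 2)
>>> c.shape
(11, 3)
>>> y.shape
(2, 2)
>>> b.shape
(2, 17, 3)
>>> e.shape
(11, 2)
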